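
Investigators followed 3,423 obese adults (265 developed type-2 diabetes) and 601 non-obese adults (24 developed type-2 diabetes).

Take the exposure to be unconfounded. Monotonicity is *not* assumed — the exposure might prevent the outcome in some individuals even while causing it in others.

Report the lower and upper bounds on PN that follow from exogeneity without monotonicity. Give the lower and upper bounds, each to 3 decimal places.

p₁ = P(outcome | exposed) = 265/3423 = 0.077417
p₀ = P(outcome | unexposed) = 24/601 = 0.039933
Under exogeneity alone the bounds on PN are max{0,(p₁−p₀)/p₁} ≤ PN ≤ min{1,(1−p₀)/p₁}.
  lower = (p₁ − p₀)/p₁ = 0.037484 / 0.077417 ≈ 0.4842
  upper = min{1, (1 − p₀)/p₁} = 0.96007 / 0.077417 ≈ 12.4012 → capped at 1

0.484 ≤ PN ≤ 1.000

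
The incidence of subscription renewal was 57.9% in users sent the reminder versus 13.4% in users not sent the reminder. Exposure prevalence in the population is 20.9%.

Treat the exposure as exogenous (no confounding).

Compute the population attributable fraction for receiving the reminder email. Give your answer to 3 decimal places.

p₁ = 0.579, p₀ = 0.134.
Overall risk P(Y=1) = π·p₁ + (1−π)·p₀ = 0.209×0.579 + 0.791×0.134 = 0.227.
Under exogeneity, PAF = [P(Y=1) − p₀] / P(Y=1).
PAF = (0.227 − 0.134) / 0.227 ≈ 0.4097

PAF ≈ 0.410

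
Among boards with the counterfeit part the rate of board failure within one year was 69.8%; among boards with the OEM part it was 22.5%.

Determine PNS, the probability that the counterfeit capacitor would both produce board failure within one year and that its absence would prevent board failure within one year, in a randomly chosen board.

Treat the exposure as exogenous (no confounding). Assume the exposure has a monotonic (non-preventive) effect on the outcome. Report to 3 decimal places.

PNS ≈ 0.473

p₁ = 0.698, p₀ = 0.225.
Under exogeneity and monotonicity, PNS = p₁ − p₀.
PNS = 0.698 − 0.225 = 0.473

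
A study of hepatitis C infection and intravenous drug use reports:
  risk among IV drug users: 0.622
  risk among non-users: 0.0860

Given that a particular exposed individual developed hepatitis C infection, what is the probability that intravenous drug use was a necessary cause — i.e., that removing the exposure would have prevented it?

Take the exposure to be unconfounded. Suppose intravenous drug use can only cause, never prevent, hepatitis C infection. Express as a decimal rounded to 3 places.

Let p₁ = 0.622, p₀ = 0.086.
Under exogeneity and monotonicity, PN = (p₁ − p₀) / p₁.
PN = (0.622 − 0.086) / 0.622 = 0.536 / 0.622 ≈ 0.8617

PN ≈ 0.862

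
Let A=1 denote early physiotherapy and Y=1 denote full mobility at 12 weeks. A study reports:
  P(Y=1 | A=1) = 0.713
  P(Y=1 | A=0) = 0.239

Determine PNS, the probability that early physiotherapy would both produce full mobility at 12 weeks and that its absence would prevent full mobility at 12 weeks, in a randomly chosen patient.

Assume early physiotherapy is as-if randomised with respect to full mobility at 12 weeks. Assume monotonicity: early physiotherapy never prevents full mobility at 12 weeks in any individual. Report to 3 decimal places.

Let p₁ = 0.713, p₀ = 0.239.
Under exogeneity and monotonicity, PNS = p₁ − p₀.
PNS = 0.713 − 0.239 = 0.474

PNS ≈ 0.474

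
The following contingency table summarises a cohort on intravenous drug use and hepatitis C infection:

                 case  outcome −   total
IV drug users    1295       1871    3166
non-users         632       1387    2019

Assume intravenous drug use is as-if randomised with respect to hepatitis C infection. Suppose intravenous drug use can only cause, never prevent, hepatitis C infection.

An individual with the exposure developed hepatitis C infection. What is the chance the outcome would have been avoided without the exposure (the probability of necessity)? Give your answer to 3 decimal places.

p₁ = P(outcome | exposed) = 1295/3166 = 0.40903
p₀ = P(outcome | unexposed) = 632/2019 = 0.31303
Under exogeneity and monotonicity, PN = (p₁ − p₀)/p₁.
PN = (0.40903 − 0.31303) / 0.40903 ≈ 0.2347

PN ≈ 0.235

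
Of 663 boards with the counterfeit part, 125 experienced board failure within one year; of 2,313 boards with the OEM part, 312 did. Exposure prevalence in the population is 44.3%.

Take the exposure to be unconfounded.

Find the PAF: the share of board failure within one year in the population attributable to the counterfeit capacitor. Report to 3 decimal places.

PAF ≈ 0.150

p₁ = P(outcome | exposed) = 125/663 = 0.18854
p₀ = P(outcome | unexposed) = 312/2313 = 0.13489
Overall risk P(Y=1) = π·p₁ + (1−π)·p₀ = 0.443×0.18854 + 0.557×0.13489 = 0.15866.
Under exogeneity, PAF = [P(Y=1) − p₀] / P(Y=1).
PAF = (0.15866 − 0.13489) / 0.15866 ≈ 0.1498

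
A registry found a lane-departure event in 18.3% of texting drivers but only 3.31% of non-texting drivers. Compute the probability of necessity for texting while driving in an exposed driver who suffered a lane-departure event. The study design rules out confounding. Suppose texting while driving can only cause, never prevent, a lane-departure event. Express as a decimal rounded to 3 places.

PN ≈ 0.819

p₁ = 0.183, p₀ = 0.0331.
Under exogeneity and monotonicity, PN = (p₁ − p₀) / p₁.
PN = (0.183 − 0.0331) / 0.183 = 0.1499 / 0.183 ≈ 0.8191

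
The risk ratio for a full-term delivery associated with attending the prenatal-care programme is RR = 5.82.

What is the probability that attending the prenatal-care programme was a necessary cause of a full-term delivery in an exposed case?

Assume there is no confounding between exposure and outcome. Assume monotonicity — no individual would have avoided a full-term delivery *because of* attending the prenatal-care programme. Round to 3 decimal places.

PN ≈ 0.828

Under exogeneity and monotonicity, PN = (RR − 1) / RR = 1 − 1/RR.
PN = (5.82 − 1) / 5.82 = 4.82 / 5.82 ≈ 0.8282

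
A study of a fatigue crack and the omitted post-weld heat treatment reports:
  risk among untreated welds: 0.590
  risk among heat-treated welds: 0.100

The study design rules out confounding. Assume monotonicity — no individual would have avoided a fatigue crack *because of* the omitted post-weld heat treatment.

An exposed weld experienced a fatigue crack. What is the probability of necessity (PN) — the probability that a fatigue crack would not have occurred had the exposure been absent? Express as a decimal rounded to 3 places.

Let p₁ = 0.59, p₀ = 0.1.
Under exogeneity and monotonicity, PN = (p₁ − p₀) / p₁.
PN = (0.59 − 0.1) / 0.59 = 0.49 / 0.59 ≈ 0.8305

PN ≈ 0.831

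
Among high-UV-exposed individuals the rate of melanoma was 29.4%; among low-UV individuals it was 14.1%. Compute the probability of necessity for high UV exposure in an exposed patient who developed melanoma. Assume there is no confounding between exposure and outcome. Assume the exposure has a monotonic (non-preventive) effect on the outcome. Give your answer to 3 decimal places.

PN ≈ 0.520

p₁ = 0.294, p₀ = 0.141.
Under exogeneity and monotonicity, PN = (p₁ − p₀) / p₁.
PN = (0.294 − 0.141) / 0.294 = 0.153 / 0.294 ≈ 0.5204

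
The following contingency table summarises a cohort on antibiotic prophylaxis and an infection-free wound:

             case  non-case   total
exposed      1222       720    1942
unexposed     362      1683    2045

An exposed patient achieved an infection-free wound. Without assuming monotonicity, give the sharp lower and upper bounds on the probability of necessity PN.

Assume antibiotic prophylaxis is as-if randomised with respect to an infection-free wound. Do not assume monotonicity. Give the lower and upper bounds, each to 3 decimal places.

p₁ = P(outcome | exposed) = 1222/1942 = 0.62925
p₀ = P(outcome | unexposed) = 362/2045 = 0.17702
Under exogeneity alone the bounds on PN are max{0,(p₁−p₀)/p₁} ≤ PN ≤ min{1,(1−p₀)/p₁}.
  lower = (p₁ − p₀)/p₁ = 0.45223 / 0.62925 ≈ 0.7187
  upper = min{1, (1 − p₀)/p₁} = 0.82298 / 0.62925 ≈ 1.3079 → capped at 1

0.719 ≤ PN ≤ 1.000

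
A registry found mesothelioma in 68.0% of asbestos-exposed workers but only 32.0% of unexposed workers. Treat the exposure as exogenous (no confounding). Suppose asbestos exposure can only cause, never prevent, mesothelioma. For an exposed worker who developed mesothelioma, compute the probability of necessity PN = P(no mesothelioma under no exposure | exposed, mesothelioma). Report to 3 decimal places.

p₁ = 0.68, p₀ = 0.32.
Under exogeneity and monotonicity, PN = (p₁ − p₀) / p₁.
PN = (0.68 − 0.32) / 0.68 = 0.36 / 0.68 ≈ 0.5294

PN ≈ 0.529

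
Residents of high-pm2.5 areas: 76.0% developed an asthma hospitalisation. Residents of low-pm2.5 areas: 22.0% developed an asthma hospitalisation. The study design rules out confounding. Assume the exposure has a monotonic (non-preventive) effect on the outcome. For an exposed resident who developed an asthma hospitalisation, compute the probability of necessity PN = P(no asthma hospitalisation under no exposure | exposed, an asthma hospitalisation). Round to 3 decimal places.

p₁ = 0.76, p₀ = 0.22.
Under exogeneity and monotonicity, PN = (p₁ − p₀) / p₁.
PN = (0.76 − 0.22) / 0.76 = 0.54 / 0.76 ≈ 0.7105

PN ≈ 0.711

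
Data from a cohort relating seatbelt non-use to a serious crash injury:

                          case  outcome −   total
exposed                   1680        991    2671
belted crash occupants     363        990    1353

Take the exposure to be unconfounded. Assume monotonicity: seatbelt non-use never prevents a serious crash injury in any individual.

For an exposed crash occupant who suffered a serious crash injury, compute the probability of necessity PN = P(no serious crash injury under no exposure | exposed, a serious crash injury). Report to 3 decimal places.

PN ≈ 0.573

p₁ = P(outcome | exposed) = 1680/2671 = 0.62898
p₀ = P(outcome | unexposed) = 363/1353 = 0.26829
Under exogeneity and monotonicity, PN = (p₁ − p₀) / p₁.
PN = (0.62898 − 0.26829) / 0.62898 = 0.36069 / 0.62898 ≈ 0.5734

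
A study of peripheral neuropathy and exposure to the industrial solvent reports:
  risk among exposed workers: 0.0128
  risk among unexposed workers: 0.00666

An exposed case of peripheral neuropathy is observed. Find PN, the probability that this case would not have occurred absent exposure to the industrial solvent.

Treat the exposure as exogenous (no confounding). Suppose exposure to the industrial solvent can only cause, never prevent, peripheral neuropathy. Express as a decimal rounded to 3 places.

Let p₁ = 0.0128, p₀ = 0.00666.
Under exogeneity and monotonicity, PN = (p₁ − p₀) / p₁.
PN = (0.0128 − 0.00666) / 0.0128 = 0.00614 / 0.0128 ≈ 0.4797

PN ≈ 0.480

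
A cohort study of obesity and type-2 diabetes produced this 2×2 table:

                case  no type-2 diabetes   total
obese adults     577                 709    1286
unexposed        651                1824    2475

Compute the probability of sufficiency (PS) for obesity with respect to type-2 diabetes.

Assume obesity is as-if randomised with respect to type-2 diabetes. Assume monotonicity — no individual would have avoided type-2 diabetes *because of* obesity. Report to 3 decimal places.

PS ≈ 0.252

p₁ = P(outcome | exposed) = 577/1286 = 0.44868
p₀ = P(outcome | unexposed) = 651/2475 = 0.26303
Under exogeneity and monotonicity, PS = (p₁ − p₀)/(1 − p₀).
PS = (0.44868 − 0.26303) / 0.73697 ≈ 0.2519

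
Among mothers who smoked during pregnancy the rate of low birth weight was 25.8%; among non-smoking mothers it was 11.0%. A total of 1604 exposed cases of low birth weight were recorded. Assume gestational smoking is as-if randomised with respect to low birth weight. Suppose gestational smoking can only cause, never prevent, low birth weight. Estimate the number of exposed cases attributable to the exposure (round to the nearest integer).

about 920 cases

p₁ = 0.258, p₀ = 0.11.
PN = (p₁ − p₀)/p₁ = (0.258 − 0.11) / 0.258 ≈ 0.57364.
Attributable cases ≈ PN × (exposed cases) = 0.57364 × 1604 ≈ 920.12.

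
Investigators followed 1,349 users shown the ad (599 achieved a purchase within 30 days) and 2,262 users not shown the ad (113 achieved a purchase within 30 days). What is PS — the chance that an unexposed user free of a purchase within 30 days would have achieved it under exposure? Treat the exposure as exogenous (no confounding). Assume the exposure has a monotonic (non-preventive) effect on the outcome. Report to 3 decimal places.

p₁ = P(outcome | exposed) = 599/1349 = 0.44403
p₀ = P(outcome | unexposed) = 113/2262 = 0.049956
Under exogeneity and monotonicity, PS = (p₁ − p₀) / (1 − p₀).
PS = (0.44403 − 0.049956) / (1 − 0.049956) = 0.39408 / 0.95004 ≈ 0.4148

PS ≈ 0.415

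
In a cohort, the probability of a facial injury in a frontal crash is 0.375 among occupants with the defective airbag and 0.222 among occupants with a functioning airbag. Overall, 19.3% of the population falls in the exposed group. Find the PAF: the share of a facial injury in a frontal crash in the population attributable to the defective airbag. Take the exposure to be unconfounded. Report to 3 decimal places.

Let p₁ = 0.375, p₀ = 0.222.
Overall risk P(Y=1) = π·p₁ + (1−π)·p₀ = 0.193×0.375 + 0.807×0.222 = 0.25153.
Under exogeneity, PAF = [P(Y=1) − p₀] / P(Y=1).
PAF = (0.25153 − 0.222) / 0.25153 ≈ 0.1174

PAF ≈ 0.117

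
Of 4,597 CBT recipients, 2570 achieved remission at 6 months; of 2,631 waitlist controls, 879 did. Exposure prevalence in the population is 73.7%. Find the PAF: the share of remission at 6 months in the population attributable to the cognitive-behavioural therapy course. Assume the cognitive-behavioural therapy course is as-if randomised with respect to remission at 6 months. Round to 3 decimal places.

PAF ≈ 0.332

p₁ = P(outcome | exposed) = 2570/4597 = 0.55906
p₀ = P(outcome | unexposed) = 879/2631 = 0.33409
Overall risk P(Y=1) = π·p₁ + (1−π)·p₀ = 0.737×0.55906 + 0.263×0.33409 = 0.49989.
Under exogeneity, PAF = [P(Y=1) − p₀] / P(Y=1).
PAF = (0.49989 − 0.33409) / 0.49989 ≈ 0.3317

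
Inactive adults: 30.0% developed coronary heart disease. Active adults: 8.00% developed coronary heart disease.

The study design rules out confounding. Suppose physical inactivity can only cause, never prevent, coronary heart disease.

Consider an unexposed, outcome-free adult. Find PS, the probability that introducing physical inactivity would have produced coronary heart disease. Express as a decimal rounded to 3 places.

p₁ = 0.3, p₀ = 0.08.
Under exogeneity and monotonicity, PS = (p₁ − p₀) / (1 − p₀).
PS = (0.3 − 0.08) / (1 − 0.08) = 0.22 / 0.92 ≈ 0.2391

PS ≈ 0.239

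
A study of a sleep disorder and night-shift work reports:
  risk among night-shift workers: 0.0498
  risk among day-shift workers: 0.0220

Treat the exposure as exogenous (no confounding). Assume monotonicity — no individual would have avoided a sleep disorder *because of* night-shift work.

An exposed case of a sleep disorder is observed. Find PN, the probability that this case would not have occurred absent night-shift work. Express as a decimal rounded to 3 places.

PN ≈ 0.558

Let p₁ = 0.0498, p₀ = 0.022.
Under exogeneity and monotonicity, PN = (p₁ − p₀) / p₁.
PN = (0.0498 − 0.022) / 0.0498 = 0.0278 / 0.0498 ≈ 0.5582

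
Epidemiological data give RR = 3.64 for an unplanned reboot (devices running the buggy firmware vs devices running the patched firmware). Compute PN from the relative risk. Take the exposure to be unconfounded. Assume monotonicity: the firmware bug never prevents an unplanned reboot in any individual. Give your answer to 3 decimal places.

PN ≈ 0.725

Under exogeneity and monotonicity, PN = (RR − 1) / RR = 1 − 1/RR.
PN = (3.64 − 1) / 3.64 = 2.64 / 3.64 ≈ 0.7253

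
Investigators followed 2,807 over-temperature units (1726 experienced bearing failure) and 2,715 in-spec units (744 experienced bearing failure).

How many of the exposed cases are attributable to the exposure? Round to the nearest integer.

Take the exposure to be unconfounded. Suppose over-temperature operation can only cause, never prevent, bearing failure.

p₁ = P(outcome | exposed) = 1726/2807 = 0.61489
p₀ = P(outcome | unexposed) = 744/2715 = 0.27403
PN = (p₁ − p₀)/p₁ = (0.61489 − 0.27403) / 0.61489 ≈ 0.55434.
Attributable cases ≈ PN × (exposed cases) = 0.55434 × 1726 ≈ 956.79.

about 957 cases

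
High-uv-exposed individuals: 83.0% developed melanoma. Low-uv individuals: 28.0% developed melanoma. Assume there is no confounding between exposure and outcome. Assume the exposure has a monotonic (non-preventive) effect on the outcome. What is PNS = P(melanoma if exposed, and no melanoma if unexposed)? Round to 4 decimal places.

PNS ≈ 0.5500

p₁ = 0.83, p₀ = 0.28.
Under exogeneity and monotonicity, PNS = p₁ − p₀.
PNS = 0.83 − 0.28 = 0.55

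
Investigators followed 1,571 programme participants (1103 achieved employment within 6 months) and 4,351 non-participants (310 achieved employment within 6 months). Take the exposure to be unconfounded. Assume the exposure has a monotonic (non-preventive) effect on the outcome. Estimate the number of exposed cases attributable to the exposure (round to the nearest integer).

about 991 cases

p₁ = P(outcome | exposed) = 1103/1571 = 0.7021
p₀ = P(outcome | unexposed) = 310/4351 = 0.071248
PN = (p₁ − p₀)/p₁ = (0.7021 − 0.071248) / 0.7021 ≈ 0.89852.
Attributable cases ≈ PN × (exposed cases) = 0.89852 × 1103 ≈ 991.07.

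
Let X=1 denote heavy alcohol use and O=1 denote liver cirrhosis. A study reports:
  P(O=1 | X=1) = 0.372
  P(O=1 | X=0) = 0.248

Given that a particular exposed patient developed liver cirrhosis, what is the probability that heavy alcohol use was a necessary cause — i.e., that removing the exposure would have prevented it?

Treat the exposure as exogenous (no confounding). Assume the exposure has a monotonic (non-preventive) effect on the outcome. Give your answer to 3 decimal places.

Let p₁ = 0.372, p₀ = 0.248.
Under exogeneity and monotonicity, PN = (p₁ − p₀) / p₁.
PN = (0.372 − 0.248) / 0.372 = 0.124 / 0.372 ≈ 0.3333

PN ≈ 0.333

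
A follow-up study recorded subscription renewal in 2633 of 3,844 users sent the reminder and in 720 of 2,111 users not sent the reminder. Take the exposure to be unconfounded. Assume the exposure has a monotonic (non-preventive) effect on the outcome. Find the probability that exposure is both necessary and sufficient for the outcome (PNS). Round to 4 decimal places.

PNS ≈ 0.3439

p₁ = P(outcome | exposed) = 2633/3844 = 0.68496
p₀ = P(outcome | unexposed) = 720/2111 = 0.34107
Under exogeneity and monotonicity, PNS = p₁ − p₀.
PNS = 0.68496 − 0.34107 = 0.34389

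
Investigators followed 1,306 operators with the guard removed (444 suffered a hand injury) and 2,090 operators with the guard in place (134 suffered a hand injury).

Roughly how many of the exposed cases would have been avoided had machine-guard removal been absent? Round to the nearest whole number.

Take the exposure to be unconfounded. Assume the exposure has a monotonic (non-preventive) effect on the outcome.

about 360 cases

p₁ = P(outcome | exposed) = 444/1306 = 0.33997
p₀ = P(outcome | unexposed) = 134/2090 = 0.064115
PN = (p₁ − p₀)/p₁ = (0.33997 − 0.064115) / 0.33997 ≈ 0.81141.
Attributable cases ≈ PN × (exposed cases) = 0.81141 × 444 ≈ 360.27.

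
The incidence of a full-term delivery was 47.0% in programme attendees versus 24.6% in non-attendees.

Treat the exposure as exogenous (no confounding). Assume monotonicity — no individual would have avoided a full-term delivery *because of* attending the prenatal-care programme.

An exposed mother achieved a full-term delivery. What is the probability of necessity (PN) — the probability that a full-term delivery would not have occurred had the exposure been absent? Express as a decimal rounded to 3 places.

p₁ = 0.47, p₀ = 0.246.
Under exogeneity and monotonicity, PN = (p₁ − p₀) / p₁.
PN = (0.47 − 0.246) / 0.47 = 0.224 / 0.47 ≈ 0.4766

PN ≈ 0.477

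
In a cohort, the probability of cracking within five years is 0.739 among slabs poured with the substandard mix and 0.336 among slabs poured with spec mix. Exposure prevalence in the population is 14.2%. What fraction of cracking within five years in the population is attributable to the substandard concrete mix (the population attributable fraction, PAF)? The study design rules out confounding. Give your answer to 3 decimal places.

PAF ≈ 0.146

Let p₁ = 0.739, p₀ = 0.336.
Overall risk P(Y=1) = π·p₁ + (1−π)·p₀ = 0.142×0.739 + 0.858×0.336 = 0.39323.
Under exogeneity, PAF = [P(Y=1) − p₀] / P(Y=1).
PAF = (0.39323 − 0.336) / 0.39323 ≈ 0.1455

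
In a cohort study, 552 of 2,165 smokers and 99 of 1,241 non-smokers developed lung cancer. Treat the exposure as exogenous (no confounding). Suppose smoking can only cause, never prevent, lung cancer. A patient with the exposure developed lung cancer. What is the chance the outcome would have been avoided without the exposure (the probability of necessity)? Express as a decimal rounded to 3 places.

PN ≈ 0.687

p₁ = P(outcome | exposed) = 552/2165 = 0.25497
p₀ = P(outcome | unexposed) = 99/1241 = 0.079774
Under exogeneity and monotonicity, PN = (p₁ − p₀) / p₁.
PN = (0.25497 − 0.079774) / 0.25497 = 0.17519 / 0.25497 ≈ 0.6871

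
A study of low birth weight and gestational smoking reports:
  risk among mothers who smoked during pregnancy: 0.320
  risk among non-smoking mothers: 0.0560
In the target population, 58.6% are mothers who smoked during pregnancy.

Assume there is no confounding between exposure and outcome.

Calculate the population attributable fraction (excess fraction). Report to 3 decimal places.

PAF ≈ 0.734

Let p₁ = 0.32, p₀ = 0.056.
Overall risk P(Y=1) = π·p₁ + (1−π)·p₀ = 0.586×0.32 + 0.414×0.056 = 0.2107.
Under exogeneity, PAF = [P(Y=1) − p₀] / P(Y=1).
PAF = (0.2107 − 0.056) / 0.2107 ≈ 0.7342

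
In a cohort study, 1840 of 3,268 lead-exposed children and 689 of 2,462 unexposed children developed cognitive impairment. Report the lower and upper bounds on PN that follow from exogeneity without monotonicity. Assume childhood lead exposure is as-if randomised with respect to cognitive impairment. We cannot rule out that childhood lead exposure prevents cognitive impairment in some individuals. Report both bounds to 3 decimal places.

p₁ = P(outcome | exposed) = 1840/3268 = 0.56304
p₀ = P(outcome | unexposed) = 689/2462 = 0.27985
Under exogeneity alone the bounds on PN are max{0,(p₁−p₀)/p₁} ≤ PN ≤ min{1,(1−p₀)/p₁}.
  lower = (p₁ − p₀)/p₁ = 0.28318 / 0.56304 ≈ 0.5030
  upper = min{1, (1 − p₀)/p₁} = 0.72015 / 0.56304 ≈ 1.2790 → capped at 1

0.503 ≤ PN ≤ 1.000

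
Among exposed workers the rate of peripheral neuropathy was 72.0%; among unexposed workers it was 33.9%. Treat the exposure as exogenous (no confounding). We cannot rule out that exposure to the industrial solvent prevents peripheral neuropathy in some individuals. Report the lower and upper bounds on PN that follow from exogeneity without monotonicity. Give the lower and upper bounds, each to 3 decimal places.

0.529 ≤ PN ≤ 0.918

p₁ = 0.72, p₀ = 0.339.
Under exogeneity alone the bounds on PN are max{0,(p₁−p₀)/p₁} ≤ PN ≤ min{1,(1−p₀)/p₁}.
  lower = (p₁ − p₀)/p₁ = 0.381 / 0.72 ≈ 0.5292
  upper = min{1, (1 − p₀)/p₁} = 0.661 / 0.72 ≈ 0.9181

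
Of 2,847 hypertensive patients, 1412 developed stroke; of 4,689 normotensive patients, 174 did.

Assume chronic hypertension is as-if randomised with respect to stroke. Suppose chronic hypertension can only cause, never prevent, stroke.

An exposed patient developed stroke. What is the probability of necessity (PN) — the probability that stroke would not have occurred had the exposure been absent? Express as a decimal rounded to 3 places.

PN ≈ 0.925

p₁ = P(outcome | exposed) = 1412/2847 = 0.49596
p₀ = P(outcome | unexposed) = 174/4689 = 0.037108
Under exogeneity and monotonicity, PN = (p₁ − p₀) / p₁.
PN = (0.49596 − 0.037108) / 0.49596 = 0.45885 / 0.49596 ≈ 0.9252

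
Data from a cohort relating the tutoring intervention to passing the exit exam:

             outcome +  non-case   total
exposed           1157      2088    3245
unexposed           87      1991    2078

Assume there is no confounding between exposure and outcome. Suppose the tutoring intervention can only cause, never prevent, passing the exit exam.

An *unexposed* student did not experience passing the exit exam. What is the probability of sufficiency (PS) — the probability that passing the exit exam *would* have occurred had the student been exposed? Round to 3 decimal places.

PS ≈ 0.328

p₁ = P(outcome | exposed) = 1157/3245 = 0.35655
p₀ = P(outcome | unexposed) = 87/2078 = 0.041867
Under exogeneity and monotonicity, PS = (p₁ − p₀)/(1 − p₀).
PS = (0.35655 − 0.041867) / 0.95813 ≈ 0.3284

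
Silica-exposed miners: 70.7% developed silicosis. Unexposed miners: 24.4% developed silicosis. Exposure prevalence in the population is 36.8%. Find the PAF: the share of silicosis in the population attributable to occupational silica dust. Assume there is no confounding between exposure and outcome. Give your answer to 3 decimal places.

p₁ = 0.707, p₀ = 0.244.
Overall risk P(Y=1) = π·p₁ + (1−π)·p₀ = 0.368×0.707 + 0.632×0.244 = 0.41438.
Under exogeneity, PAF = [P(Y=1) − p₀] / P(Y=1).
PAF = (0.41438 − 0.244) / 0.41438 ≈ 0.4112

PAF ≈ 0.411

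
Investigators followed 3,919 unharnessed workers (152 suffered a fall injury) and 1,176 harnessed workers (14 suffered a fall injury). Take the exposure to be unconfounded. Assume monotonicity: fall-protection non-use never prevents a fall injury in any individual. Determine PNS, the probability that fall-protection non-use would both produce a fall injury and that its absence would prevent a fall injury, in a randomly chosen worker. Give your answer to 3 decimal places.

p₁ = P(outcome | exposed) = 152/3919 = 0.038785
p₀ = P(outcome | unexposed) = 14/1176 = 0.011905
Under exogeneity and monotonicity, PNS = p₁ − p₀.
PNS = 0.038785 − 0.011905 = 0.026881

PNS ≈ 0.027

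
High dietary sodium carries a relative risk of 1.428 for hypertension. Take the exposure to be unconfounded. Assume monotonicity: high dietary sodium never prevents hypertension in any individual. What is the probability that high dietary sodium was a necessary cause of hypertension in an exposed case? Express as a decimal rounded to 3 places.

Under exogeneity and monotonicity, PN = (RR − 1) / RR = 1 − 1/RR.
PN = (1.428 − 1) / 1.428 = 0.428 / 1.428 ≈ 0.2997

PN ≈ 0.300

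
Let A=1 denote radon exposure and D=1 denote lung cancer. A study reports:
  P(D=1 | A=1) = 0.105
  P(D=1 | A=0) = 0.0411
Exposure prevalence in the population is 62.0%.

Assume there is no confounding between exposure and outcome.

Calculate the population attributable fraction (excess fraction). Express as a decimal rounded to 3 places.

Let p₁ = 0.105, p₀ = 0.0411.
Overall risk P(Y=1) = π·p₁ + (1−π)·p₀ = 0.62×0.105 + 0.38×0.0411 = 0.080718.
Under exogeneity, PAF = [P(Y=1) − p₀] / P(Y=1).
PAF = (0.080718 − 0.0411) / 0.080718 ≈ 0.4908

PAF ≈ 0.491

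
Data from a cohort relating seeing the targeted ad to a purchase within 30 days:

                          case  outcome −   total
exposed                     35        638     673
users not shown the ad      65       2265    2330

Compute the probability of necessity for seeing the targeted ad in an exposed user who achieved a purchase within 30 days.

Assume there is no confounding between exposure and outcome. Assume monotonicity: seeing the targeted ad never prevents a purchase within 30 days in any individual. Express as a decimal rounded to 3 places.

PN ≈ 0.464

p₁ = P(outcome | exposed) = 35/673 = 0.052006
p₀ = P(outcome | unexposed) = 65/2330 = 0.027897
Under exogeneity and monotonicity, PN = (p₁ − p₀)/p₁.
PN = (0.052006 − 0.027897) / 0.052006 ≈ 0.4636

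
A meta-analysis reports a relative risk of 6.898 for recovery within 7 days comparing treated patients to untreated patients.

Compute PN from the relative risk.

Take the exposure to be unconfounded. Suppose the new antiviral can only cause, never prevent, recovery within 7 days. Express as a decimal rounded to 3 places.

PN ≈ 0.855

Under exogeneity and monotonicity, PN = (RR − 1) / RR = 1 − 1/RR.
PN = (6.898 − 1) / 6.898 = 5.898 / 6.898 ≈ 0.8550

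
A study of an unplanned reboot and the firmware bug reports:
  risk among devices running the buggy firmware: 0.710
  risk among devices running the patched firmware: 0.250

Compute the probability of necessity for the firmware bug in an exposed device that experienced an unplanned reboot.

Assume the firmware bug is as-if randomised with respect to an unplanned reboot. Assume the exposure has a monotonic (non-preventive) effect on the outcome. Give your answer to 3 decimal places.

Let p₁ = 0.71, p₀ = 0.25.
Under exogeneity and monotonicity, PN = (p₁ − p₀) / p₁.
PN = (0.71 − 0.25) / 0.71 = 0.46 / 0.71 ≈ 0.6479

PN ≈ 0.648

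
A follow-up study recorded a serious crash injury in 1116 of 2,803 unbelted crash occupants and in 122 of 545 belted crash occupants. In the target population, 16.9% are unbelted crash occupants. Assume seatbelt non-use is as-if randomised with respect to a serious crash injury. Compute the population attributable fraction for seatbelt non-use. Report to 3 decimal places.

PAF ≈ 0.116

p₁ = P(outcome | exposed) = 1116/2803 = 0.39814
p₀ = P(outcome | unexposed) = 122/545 = 0.22385
Overall risk P(Y=1) = π·p₁ + (1−π)·p₀ = 0.169×0.39814 + 0.831×0.22385 = 0.25331.
Under exogeneity, PAF = [P(Y=1) − p₀] / P(Y=1).
PAF = (0.25331 − 0.22385) / 0.25331 ≈ 0.1163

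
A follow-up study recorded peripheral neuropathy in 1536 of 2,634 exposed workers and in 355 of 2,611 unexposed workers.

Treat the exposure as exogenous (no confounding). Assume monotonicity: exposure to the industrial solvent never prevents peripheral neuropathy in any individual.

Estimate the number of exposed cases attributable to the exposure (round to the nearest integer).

p₁ = P(outcome | exposed) = 1536/2634 = 0.58314
p₀ = P(outcome | unexposed) = 355/2611 = 0.13596
PN = (p₁ − p₀)/p₁ = (0.58314 − 0.13596) / 0.58314 ≈ 0.76684.
Attributable cases ≈ PN × (exposed cases) = 0.76684 × 1536 ≈ 1177.87.

about 1178 cases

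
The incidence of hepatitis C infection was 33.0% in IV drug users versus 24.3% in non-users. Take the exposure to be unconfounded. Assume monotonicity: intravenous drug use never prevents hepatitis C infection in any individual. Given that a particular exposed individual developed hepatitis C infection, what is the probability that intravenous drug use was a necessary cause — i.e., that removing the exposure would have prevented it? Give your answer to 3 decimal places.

p₁ = 0.33, p₀ = 0.243.
Under exogeneity and monotonicity, PN = (p₁ − p₀) / p₁.
PN = (0.33 − 0.243) / 0.33 = 0.087 / 0.33 ≈ 0.2636

PN ≈ 0.264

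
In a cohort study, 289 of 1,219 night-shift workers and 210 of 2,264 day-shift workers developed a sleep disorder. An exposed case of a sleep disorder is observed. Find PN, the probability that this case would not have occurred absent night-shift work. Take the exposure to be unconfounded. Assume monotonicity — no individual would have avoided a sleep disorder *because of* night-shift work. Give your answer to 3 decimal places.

p₁ = P(outcome | exposed) = 289/1219 = 0.23708
p₀ = P(outcome | unexposed) = 210/2264 = 0.092756
Under exogeneity and monotonicity, PN = (p₁ − p₀) / p₁.
PN = (0.23708 − 0.092756) / 0.23708 = 0.14432 / 0.23708 ≈ 0.6088

PN ≈ 0.609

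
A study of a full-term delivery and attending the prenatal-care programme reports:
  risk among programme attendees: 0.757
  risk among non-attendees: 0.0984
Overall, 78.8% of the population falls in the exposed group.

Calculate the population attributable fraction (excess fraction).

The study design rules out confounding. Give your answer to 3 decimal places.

PAF ≈ 0.841

Let p₁ = 0.757, p₀ = 0.0984.
Overall risk P(Y=1) = π·p₁ + (1−π)·p₀ = 0.788×0.757 + 0.212×0.0984 = 0.61738.
Under exogeneity, PAF = [P(Y=1) − p₀] / P(Y=1).
PAF = (0.61738 − 0.0984) / 0.61738 ≈ 0.8406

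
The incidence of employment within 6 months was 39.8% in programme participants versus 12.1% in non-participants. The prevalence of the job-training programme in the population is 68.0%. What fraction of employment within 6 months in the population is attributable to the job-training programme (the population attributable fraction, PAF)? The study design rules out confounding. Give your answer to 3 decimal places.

p₁ = 0.398, p₀ = 0.121.
Overall risk P(Y=1) = π·p₁ + (1−π)·p₀ = 0.68×0.398 + 0.32×0.121 = 0.30936.
Under exogeneity, PAF = [P(Y=1) − p₀] / P(Y=1).
PAF = (0.30936 − 0.121) / 0.30936 ≈ 0.6089

PAF ≈ 0.609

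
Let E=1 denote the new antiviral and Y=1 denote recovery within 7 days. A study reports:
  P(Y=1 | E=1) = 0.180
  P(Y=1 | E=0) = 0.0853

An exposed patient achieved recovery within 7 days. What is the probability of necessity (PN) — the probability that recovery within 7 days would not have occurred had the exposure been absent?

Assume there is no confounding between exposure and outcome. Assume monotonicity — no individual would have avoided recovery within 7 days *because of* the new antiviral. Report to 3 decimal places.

PN ≈ 0.526

Let p₁ = 0.18, p₀ = 0.0853.
Under exogeneity and monotonicity, PN = (p₁ − p₀) / p₁.
PN = (0.18 − 0.0853) / 0.18 = 0.0947 / 0.18 ≈ 0.5261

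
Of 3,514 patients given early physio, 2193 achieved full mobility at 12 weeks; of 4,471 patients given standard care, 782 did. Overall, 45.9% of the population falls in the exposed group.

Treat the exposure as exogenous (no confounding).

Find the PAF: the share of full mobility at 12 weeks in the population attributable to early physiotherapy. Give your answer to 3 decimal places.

p₁ = P(outcome | exposed) = 2193/3514 = 0.62408
p₀ = P(outcome | unexposed) = 782/4471 = 0.1749
Overall risk P(Y=1) = π·p₁ + (1−π)·p₀ = 0.459×0.62408 + 0.541×0.1749 = 0.38107.
Under exogeneity, PAF = [P(Y=1) − p₀] / P(Y=1).
PAF = (0.38107 − 0.1749) / 0.38107 ≈ 0.5410

PAF ≈ 0.541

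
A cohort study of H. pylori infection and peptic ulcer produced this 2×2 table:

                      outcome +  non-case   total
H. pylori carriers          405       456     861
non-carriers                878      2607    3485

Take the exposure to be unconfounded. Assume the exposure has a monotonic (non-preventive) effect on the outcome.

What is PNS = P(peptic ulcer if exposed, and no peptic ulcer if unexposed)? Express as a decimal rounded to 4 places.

p₁ = P(outcome | exposed) = 405/861 = 0.47038
p₀ = P(outcome | unexposed) = 878/3485 = 0.25194
Under exogeneity and monotonicity, PNS = p₁ − p₀.
PNS = 0.47038 − 0.25194 = 0.21845

PNS ≈ 0.2184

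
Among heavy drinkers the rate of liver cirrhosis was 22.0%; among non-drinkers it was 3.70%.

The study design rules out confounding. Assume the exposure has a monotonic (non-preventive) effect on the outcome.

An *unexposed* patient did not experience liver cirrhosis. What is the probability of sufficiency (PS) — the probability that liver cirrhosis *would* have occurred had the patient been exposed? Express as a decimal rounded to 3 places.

p₁ = 0.22, p₀ = 0.037.
Under exogeneity and monotonicity, PS = (p₁ − p₀) / (1 − p₀).
PS = (0.22 − 0.037) / (1 − 0.037) = 0.183 / 0.963 ≈ 0.1900

PS ≈ 0.190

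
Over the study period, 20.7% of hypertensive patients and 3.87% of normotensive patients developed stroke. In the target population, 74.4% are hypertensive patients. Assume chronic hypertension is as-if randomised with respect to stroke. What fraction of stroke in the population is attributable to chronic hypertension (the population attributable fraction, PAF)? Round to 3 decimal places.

PAF ≈ 0.764

p₁ = 0.207, p₀ = 0.0387.
Overall risk P(Y=1) = π·p₁ + (1−π)·p₀ = 0.744×0.207 + 0.256×0.0387 = 0.16392.
Under exogeneity, PAF = [P(Y=1) − p₀] / P(Y=1).
PAF = (0.16392 − 0.0387) / 0.16392 ≈ 0.7639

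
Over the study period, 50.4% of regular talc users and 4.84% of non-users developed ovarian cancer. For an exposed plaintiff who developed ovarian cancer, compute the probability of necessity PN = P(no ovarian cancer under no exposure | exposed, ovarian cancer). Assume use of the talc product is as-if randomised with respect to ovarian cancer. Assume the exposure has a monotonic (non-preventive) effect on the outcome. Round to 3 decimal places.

PN ≈ 0.904

p₁ = 0.504, p₀ = 0.0484.
Under exogeneity and monotonicity, PN = (p₁ − p₀) / p₁.
PN = (0.504 − 0.0484) / 0.504 = 0.4556 / 0.504 ≈ 0.9040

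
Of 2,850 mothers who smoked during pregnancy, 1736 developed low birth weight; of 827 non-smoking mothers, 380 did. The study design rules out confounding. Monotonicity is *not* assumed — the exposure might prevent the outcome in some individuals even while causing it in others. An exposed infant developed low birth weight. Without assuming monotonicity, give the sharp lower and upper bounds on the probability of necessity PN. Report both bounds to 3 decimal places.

p₁ = P(outcome | exposed) = 1736/2850 = 0.60912
p₀ = P(outcome | unexposed) = 380/827 = 0.45949
Under exogeneity alone the bounds on PN are max{0,(p₁−p₀)/p₁} ≤ PN ≤ min{1,(1−p₀)/p₁}.
  lower = (p₁ − p₀)/p₁ = 0.14963 / 0.60912 ≈ 0.2456
  upper = min{1, (1 − p₀)/p₁} = 0.54051 / 0.60912 ≈ 0.8874

0.246 ≤ PN ≤ 0.887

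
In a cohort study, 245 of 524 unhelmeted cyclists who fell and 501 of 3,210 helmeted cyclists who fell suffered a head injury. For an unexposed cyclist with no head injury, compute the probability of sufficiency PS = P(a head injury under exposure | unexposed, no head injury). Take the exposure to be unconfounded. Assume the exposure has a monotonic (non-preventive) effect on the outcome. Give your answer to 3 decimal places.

p₁ = P(outcome | exposed) = 245/524 = 0.46756
p₀ = P(outcome | unexposed) = 501/3210 = 0.15607
Under exogeneity and monotonicity, PS = (p₁ − p₀) / (1 − p₀).
PS = (0.46756 − 0.15607) / (1 − 0.15607) = 0.31148 / 0.84393 ≈ 0.3691

PS ≈ 0.369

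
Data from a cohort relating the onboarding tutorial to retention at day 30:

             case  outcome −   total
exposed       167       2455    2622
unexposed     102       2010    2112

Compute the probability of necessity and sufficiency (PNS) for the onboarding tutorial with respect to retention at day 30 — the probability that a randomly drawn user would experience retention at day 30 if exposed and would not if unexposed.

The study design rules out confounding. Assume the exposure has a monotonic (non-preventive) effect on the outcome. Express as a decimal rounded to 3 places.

PNS ≈ 0.015

p₁ = P(outcome | exposed) = 167/2622 = 0.063692
p₀ = P(outcome | unexposed) = 102/2112 = 0.048295
Under exogeneity and monotonicity, PNS = p₁ − p₀.
PNS = 0.063692 − 0.048295 = 0.015396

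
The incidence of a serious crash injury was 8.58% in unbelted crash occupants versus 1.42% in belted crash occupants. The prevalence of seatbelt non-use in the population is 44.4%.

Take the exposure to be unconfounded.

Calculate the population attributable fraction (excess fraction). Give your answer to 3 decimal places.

PAF ≈ 0.691

p₁ = 0.0858, p₀ = 0.0142.
Overall risk P(Y=1) = π·p₁ + (1−π)·p₀ = 0.444×0.0858 + 0.556×0.0142 = 0.04599.
Under exogeneity, PAF = [P(Y=1) − p₀] / P(Y=1).
PAF = (0.04599 − 0.0142) / 0.04599 ≈ 0.6912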